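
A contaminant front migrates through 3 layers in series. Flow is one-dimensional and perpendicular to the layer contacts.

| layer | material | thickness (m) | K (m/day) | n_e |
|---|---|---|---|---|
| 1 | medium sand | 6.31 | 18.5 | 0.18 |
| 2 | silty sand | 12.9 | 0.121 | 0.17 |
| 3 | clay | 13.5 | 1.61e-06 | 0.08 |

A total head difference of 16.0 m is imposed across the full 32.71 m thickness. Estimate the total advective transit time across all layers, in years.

6330

With flow normal to the layers, continuity requires the same specific discharge q through every layer.
Σ(b_i/K_i) = 6.31/18.5 + 12.9/0.121 + 13.5/1.61e-06 = 8.385e+06 d.
q = Δh / Σ(b_i/K_i) = 16.0 / 8.385e+06 = 1.908e-06 m/day.
In each layer the seepage velocity is v_i = q/n_i, so the layer transit time is t_i = b_i·n_i / q:
  layer 1 (medium sand): t_1 = 6.31 × 0.18 / 1.908e-06 = 5.952e+05 d
  layer 2 (silty sand): t_2 = 12.9 × 0.17 / 1.908e-06 = 1.149e+06 d
  layer 3 (clay): t_3 = 13.5 × 0.08 / 1.908e-06 = 5.660e+05 d
Total t = Σ t_i = 2.311e+06 days = 6326 years.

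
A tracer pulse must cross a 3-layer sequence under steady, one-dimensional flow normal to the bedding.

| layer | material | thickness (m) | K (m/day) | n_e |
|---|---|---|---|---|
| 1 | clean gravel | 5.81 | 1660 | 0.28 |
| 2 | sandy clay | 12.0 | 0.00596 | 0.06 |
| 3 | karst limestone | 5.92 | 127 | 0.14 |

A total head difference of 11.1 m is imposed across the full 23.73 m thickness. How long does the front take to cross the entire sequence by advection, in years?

1.58

With flow normal to the layers, continuity requires the same specific discharge q through every layer.
Σ(b_i/K_i) = 5.81/1660 + 12.0/0.00596 + 5.92/127 = 2013 d.
q = Δh / Σ(b_i/K_i) = 11.1 / 2013 = 0.005513 m/day.
In each layer the seepage velocity is v_i = q/n_i, so the layer transit time is t_i = b_i·n_i / q:
  layer 1 (clean gravel): t_1 = 5.81 × 0.28 / 0.005513 = 295.1 d
  layer 2 (sandy clay): t_2 = 12.0 × 0.06 / 0.005513 = 130.6 d
  layer 3 (karst limestone): t_3 = 5.92 × 0.14 / 0.005513 = 150.3 d
Total t = Σ t_i = 576.0 days = 1.577 years.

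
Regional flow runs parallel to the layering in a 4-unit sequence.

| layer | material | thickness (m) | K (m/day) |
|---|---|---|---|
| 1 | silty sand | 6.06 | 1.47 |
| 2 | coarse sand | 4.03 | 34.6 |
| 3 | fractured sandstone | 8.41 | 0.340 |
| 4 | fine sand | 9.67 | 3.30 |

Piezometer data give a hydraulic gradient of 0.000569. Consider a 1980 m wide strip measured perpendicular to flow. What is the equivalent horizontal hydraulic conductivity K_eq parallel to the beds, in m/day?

6.50

Flow is parallel to layering, so each bed carries its own Darcy discharge and the transmissivities add.
Σ(K_i·b_i) = 1.47×6.06 + 34.6×4.03 + 0.340×8.41 + 3.30×9.67 = 183.1 m²/day.
Total thickness b = 28.17 m, so K_eq = Σ(K_i·b_i)/b = 6.500 m/day.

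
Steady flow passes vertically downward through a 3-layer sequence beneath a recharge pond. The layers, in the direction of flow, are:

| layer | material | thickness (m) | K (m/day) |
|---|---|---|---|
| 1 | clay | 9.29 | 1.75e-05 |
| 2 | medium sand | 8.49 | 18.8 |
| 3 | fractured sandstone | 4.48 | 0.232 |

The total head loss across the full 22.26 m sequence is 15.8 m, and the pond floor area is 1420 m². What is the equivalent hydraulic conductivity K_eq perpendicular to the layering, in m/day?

4.19e-05

Flow is perpendicular to layering, so the layers act in series and the equivalent K is the thickness-weighted harmonic mean.
Total thickness L = 9.29 + 8.49 + 4.48 = 22.26 m.
Σ(b_i/K_i) = 9.29/1.75e-05 + 8.49/18.8 + 4.48/0.232 = 5.309e+05 d.
K_eq = L / Σ(b_i/K_i) = 22.26 / 5.309e+05 = 4.193e-05 m/day.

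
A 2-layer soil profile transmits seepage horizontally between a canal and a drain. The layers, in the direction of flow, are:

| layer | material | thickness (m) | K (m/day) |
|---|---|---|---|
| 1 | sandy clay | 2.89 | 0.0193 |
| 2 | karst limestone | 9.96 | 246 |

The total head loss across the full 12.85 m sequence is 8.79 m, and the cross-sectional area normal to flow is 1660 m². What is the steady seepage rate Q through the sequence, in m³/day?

Flow is perpendicular to layering, so the layers act in series and the equivalent K is the thickness-weighted harmonic mean.
Total thickness L = 2.89 + 9.96 = 12.85 m.
Σ(b_i/K_i) = 2.89/0.0193 + 9.96/246 = 149.8 d.
K_eq = L / Σ(b_i/K_i) = 12.85 / 149.8 = 0.08579 m/day.
Q = K_eq · A · (Δh/L) = 0.08579 × 1660 × (8.79/12.85) = 97.42 m³/day.

97.4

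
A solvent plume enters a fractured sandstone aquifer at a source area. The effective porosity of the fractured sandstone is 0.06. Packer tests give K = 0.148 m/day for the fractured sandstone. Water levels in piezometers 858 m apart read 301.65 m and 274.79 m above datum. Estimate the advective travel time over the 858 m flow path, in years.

Hydraulic gradient i = (301.65 − 274.79) / 858 = 26.86 / 858 = 0.03131.
Darcy flux q = K · i = 0.1480 × 0.03131 = 0.004633 m/day.
Seepage velocity v = q / n_e = 0.004633 / 0.06 = 0.07722 m/day.
Travel time t = L / v = 858 / 0.07722 = 11111 days = 30.42 years.

30.4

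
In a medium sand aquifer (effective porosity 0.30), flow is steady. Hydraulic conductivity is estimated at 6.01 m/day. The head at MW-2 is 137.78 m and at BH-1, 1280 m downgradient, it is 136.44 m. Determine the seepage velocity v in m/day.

0.0210

Hydraulic gradient i = (137.78 − 136.44) / 1280 = 1.34 / 1280 = 0.001047.
Darcy flux q = K · i = 6.010 × 0.001047 = 0.006292 m/day.
Seepage velocity v = q / n_e = 0.006292 / 0.30 = 0.02097 m/day.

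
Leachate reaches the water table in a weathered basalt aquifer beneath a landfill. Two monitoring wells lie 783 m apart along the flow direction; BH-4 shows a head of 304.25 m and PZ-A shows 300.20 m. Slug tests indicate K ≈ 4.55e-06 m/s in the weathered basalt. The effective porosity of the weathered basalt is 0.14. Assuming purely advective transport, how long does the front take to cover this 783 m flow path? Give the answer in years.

148

Convert K: 4.55e-06 m/s × 86400 = 0.3931 m/day.
Hydraulic gradient i = (304.25 − 300.20) / 783 = 4.05 / 783 = 0.005172.
Darcy flux q = K · i = 0.3931 × 0.005172 = 0.002033 m/day.
Seepage velocity v = q / n_e = 0.002033 / 0.14 = 0.01452 m/day.
Travel time t = L / v = 783 / 0.01452 = 53910 days = 147.6 years.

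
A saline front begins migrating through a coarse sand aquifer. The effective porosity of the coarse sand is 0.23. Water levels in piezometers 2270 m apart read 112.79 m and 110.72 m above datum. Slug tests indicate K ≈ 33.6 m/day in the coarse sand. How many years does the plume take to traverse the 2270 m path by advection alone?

46.7

Hydraulic gradient i = (112.79 − 110.72) / 2270 = 2.07 / 2270 = 0.0009119.
Darcy flux q = K · i = 33.60 × 0.0009119 = 0.03064 m/day.
Seepage velocity v = q / n_e = 0.03064 / 0.23 = 0.1332 m/day.
Travel time t = L / v = 2270 / 0.1332 = 17040 days = 46.65 years.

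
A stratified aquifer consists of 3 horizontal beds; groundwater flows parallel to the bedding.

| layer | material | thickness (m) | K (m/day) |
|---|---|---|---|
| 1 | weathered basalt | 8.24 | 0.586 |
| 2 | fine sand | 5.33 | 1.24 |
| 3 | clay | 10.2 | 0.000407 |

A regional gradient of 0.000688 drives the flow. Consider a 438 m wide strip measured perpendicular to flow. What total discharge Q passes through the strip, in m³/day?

Flow is parallel to layering, so each bed carries its own Darcy discharge and the transmissivities add.
Σ(K_i·b_i) = 0.586×8.24 + 1.24×5.33 + 0.000407×10.2 = 11.44 m²/day.
Hydraulic gradient i = 0.000688.
Q = Σ(K_i·b_i) · W · i = 11.44 × 438 × 0.0006880 = 3.448 m³/day.

3.45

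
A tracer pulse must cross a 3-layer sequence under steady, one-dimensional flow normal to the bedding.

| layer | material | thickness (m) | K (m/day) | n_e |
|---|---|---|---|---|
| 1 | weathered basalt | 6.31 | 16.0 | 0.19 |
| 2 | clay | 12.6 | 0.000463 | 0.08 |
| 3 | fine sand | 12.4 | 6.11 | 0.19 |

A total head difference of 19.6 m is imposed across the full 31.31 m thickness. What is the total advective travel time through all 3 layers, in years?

With flow normal to the layers, continuity requires the same specific discharge q through every layer.
Σ(b_i/K_i) = 6.31/16.0 + 12.6/0.000463 + 12.4/6.11 = 27216 d.
q = Δh / Σ(b_i/K_i) = 19.6 / 27216 = 0.0007202 m/day.
In each layer the seepage velocity is v_i = q/n_i, so the layer transit time is t_i = b_i·n_i / q:
  layer 1 (weathered basalt): t_1 = 6.31 × 0.19 / 0.0007202 = 1665 d
  layer 2 (clay): t_2 = 12.6 × 0.08 / 0.0007202 = 1400 d
  layer 3 (fine sand): t_3 = 12.4 × 0.19 / 0.0007202 = 3272 d
Total t = Σ t_i = 6336 days = 17.35 years.

17.3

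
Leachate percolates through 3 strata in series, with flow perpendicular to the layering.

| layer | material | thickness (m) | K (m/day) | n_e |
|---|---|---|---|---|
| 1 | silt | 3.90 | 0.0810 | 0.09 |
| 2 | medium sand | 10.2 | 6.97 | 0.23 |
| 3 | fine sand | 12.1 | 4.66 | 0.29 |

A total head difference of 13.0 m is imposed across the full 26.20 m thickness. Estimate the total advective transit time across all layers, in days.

24.9

With flow normal to the layers, continuity requires the same specific discharge q through every layer.
Σ(b_i/K_i) = 3.90/0.0810 + 10.2/6.97 + 12.1/4.66 = 52.21 d.
q = Δh / Σ(b_i/K_i) = 13.0 / 52.21 = 0.2490 m/day.
In each layer the seepage velocity is v_i = q/n_i, so the layer transit time is t_i = b_i·n_i / q:
  layer 1 (silt): t_1 = 3.90 × 0.09 / 0.2490 = 1.410 d
  layer 2 (medium sand): t_2 = 10.2 × 0.23 / 0.2490 = 9.422 d
  layer 3 (fine sand): t_3 = 12.1 × 0.29 / 0.2490 = 14.09 d
Total t = Σ t_i = 24.92 days.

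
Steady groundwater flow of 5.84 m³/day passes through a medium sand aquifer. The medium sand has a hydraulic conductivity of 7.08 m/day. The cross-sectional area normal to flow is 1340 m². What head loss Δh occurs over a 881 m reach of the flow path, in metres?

From Q = K·A·i, i = Q / (K·A) = 5.84 / (7.080 × 1340) = 0.0006156.
Head loss Δh = i · L = 0.0006156 × 881 = 0.5423 m.

0.542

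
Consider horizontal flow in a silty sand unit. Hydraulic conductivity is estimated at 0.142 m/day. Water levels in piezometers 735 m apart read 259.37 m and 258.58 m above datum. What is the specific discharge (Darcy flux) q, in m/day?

0.000153

Hydraulic gradient i = (259.37 − 258.58) / 735 = 0.79 / 735 = 0.001075.
Specific discharge q = K · i = 0.1420 × 0.001075 = 0.0001526 m/day.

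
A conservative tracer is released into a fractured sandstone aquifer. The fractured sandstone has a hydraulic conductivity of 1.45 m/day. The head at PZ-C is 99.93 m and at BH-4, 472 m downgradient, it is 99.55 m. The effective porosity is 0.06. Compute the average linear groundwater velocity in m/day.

0.0195

Hydraulic gradient i = (99.93 − 99.55) / 472 = 0.38 / 472 = 0.0008051.
Darcy flux q = K · i = 1.450 × 0.0008051 = 0.001167 m/day.
Seepage velocity v = q / n_e = 0.001167 / 0.06 = 0.01946 m/day.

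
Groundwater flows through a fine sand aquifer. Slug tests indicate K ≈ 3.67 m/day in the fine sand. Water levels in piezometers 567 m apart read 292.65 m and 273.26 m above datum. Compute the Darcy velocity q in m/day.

Hydraulic gradient i = (292.65 − 273.26) / 567 = 19.39 / 567 = 0.03420.
Specific discharge q = K · i = 3.670 × 0.03420 = 0.1255 m/day.

0.126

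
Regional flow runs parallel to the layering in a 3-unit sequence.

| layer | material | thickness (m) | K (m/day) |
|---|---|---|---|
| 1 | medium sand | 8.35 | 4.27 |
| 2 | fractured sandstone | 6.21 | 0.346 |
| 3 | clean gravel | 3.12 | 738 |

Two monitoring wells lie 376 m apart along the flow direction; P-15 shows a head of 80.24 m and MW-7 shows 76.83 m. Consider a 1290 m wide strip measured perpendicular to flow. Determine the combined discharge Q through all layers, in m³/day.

27400

Flow is parallel to layering, so each bed carries its own Darcy discharge and the transmissivities add.
Σ(K_i·b_i) = 4.27×8.35 + 0.346×6.21 + 738×3.12 = 2340 m²/day.
Hydraulic gradient i = (80.24 − 76.83) / 376 = 3.41 / 376 = 0.009069.
Q = Σ(K_i·b_i) · W · i = 2340 × 1290 × 0.009069 = 27380 m³/day.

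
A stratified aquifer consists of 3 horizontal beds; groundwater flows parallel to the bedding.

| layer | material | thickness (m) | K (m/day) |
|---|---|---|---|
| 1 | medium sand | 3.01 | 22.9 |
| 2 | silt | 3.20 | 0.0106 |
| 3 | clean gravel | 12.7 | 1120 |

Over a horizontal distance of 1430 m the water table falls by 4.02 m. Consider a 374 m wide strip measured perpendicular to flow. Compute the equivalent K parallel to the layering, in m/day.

Flow is parallel to layering, so each bed carries its own Darcy discharge and the transmissivities add.
Σ(K_i·b_i) = 22.9×3.01 + 0.0106×3.20 + 1120×12.7 = 14293 m²/day.
Total thickness b = 18.91 m, so K_eq = Σ(K_i·b_i)/b = 755.8 m/day.

756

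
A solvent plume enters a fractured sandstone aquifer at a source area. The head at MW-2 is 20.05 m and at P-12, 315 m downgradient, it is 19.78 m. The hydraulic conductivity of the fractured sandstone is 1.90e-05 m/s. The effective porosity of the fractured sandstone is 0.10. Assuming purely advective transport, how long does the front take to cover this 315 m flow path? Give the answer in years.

61.3

Convert K: 1.90e-05 m/s × 86400 = 1.642 m/day.
Hydraulic gradient i = (20.05 − 19.78) / 315 = 0.27 / 315 = 0.0008571.
Darcy flux q = K · i = 1.642 × 0.0008571 = 0.001407 m/day.
Seepage velocity v = q / n_e = 0.001407 / 0.10 = 0.01407 m/day.
Travel time t = L / v = 315 / 0.01407 = 22387 days = 61.29 years.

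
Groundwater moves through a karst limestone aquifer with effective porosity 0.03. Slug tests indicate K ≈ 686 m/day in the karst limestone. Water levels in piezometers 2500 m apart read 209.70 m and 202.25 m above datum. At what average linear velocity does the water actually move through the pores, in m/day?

68.1

Hydraulic gradient i = (209.70 − 202.25) / 2500 = 7.45 / 2500 = 0.002980.
Darcy flux q = K · i = 686.0 × 0.002980 = 2.044 m/day.
Seepage velocity v = q / n_e = 2.044 / 0.03 = 68.14 m/day.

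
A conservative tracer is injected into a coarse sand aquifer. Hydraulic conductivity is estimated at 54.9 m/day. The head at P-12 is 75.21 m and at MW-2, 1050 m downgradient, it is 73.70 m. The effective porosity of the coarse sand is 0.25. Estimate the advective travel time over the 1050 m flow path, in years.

9.10

Hydraulic gradient i = (75.21 − 73.70) / 1050 = 1.51 / 1050 = 0.001438.
Darcy flux q = K · i = 54.90 × 0.001438 = 0.07895 m/day.
Seepage velocity v = q / n_e = 0.07895 / 0.25 = 0.3158 m/day.
Travel time t = L / v = 1050 / 0.3158 = 3325 days = 9.103 years.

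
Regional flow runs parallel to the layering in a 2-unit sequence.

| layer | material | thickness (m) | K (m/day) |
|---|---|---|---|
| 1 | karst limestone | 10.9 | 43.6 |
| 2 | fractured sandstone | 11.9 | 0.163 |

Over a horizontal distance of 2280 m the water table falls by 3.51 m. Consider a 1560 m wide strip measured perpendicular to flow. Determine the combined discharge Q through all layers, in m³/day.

1150

Flow is parallel to layering, so each bed carries its own Darcy discharge and the transmissivities add.
Σ(K_i·b_i) = 43.6×10.9 + 0.163×11.9 = 477.2 m²/day.
Hydraulic gradient i = Δh / L = 3.51 / 2280 = 0.001539.
Q = Σ(K_i·b_i) · W · i = 477.2 × 1560 × 0.001539 = 1146 m³/day.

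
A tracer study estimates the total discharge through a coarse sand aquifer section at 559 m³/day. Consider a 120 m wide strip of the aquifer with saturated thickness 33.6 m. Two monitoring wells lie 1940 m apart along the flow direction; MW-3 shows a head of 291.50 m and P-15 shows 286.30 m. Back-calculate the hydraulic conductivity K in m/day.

Cross-sectional area A = 120 × 33.6 = 4032 m².
Hydraulic gradient i = (291.50 − 286.30) / 1940 = 5.2 / 1940 = 0.002680.
From Q = K·A·i, K = Q / (A·i) = 559 / (4032 × 0.002680) = 51.72 m/day.

51.7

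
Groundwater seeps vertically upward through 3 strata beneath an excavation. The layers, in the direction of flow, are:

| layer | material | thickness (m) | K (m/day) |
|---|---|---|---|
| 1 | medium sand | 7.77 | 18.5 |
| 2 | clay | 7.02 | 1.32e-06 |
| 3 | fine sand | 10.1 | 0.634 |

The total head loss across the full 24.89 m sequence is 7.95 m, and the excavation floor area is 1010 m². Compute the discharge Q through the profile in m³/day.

Flow is perpendicular to layering, so the layers act in series and the equivalent K is the thickness-weighted harmonic mean.
Total thickness L = 7.77 + 7.02 + 10.1 = 24.89 m.
Σ(b_i/K_i) = 7.77/18.5 + 7.02/1.32e-06 + 10.1/0.634 = 5.318e+06 d.
K_eq = L / Σ(b_i/K_i) = 24.89 / 5.318e+06 = 4.680e-06 m/day.
Q = K_eq · A · (Δh/L) = 4.680e-06 × 1010 × (7.95/24.89) = 0.001510 m³/day.

0.00151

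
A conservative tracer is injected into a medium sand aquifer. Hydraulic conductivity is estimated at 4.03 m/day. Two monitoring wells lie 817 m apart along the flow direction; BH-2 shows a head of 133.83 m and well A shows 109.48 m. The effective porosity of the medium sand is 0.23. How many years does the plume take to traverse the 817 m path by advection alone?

Hydraulic gradient i = (133.83 − 109.48) / 817 = 24.35 / 817 = 0.02980.
Darcy flux q = K · i = 4.030 × 0.02980 = 0.1201 m/day.
Seepage velocity v = q / n_e = 0.1201 / 0.23 = 0.5222 m/day.
Travel time t = L / v = 817 / 0.5222 = 1564 days = 4.283 years.

4.28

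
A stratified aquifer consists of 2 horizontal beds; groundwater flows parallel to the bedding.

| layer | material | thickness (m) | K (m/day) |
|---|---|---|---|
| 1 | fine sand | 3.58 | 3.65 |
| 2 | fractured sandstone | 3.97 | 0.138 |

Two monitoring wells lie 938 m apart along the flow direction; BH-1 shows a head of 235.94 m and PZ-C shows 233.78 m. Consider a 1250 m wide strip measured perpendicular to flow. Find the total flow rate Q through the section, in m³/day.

Flow is parallel to layering, so each bed carries its own Darcy discharge and the transmissivities add.
Σ(K_i·b_i) = 3.65×3.58 + 0.138×3.97 = 13.61 m²/day.
Hydraulic gradient i = (235.94 − 233.78) / 938 = 2.16 / 938 = 0.002303.
Q = Σ(K_i·b_i) · W · i = 13.61 × 1250 × 0.002303 = 39.19 m³/day.

39.2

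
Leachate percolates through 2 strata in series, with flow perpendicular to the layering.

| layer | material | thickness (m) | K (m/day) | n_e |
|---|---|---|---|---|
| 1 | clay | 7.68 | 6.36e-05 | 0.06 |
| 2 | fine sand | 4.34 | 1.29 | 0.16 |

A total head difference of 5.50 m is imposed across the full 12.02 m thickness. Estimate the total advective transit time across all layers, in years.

69.4

With flow normal to the layers, continuity requires the same specific discharge q through every layer.
Σ(b_i/K_i) = 7.68/6.36e-05 + 4.34/1.29 = 1.208e+05 d.
q = Δh / Σ(b_i/K_i) = 5.50 / 1.208e+05 = 4.555e-05 m/day.
In each layer the seepage velocity is v_i = q/n_i, so the layer transit time is t_i = b_i·n_i / q:
  layer 1 (clay): t_1 = 7.68 × 0.06 / 4.555e-05 = 10117 d
  layer 2 (fine sand): t_2 = 4.34 × 0.16 / 4.555e-05 = 15246 d
Total t = Σ t_i = 25364 days = 69.44 years.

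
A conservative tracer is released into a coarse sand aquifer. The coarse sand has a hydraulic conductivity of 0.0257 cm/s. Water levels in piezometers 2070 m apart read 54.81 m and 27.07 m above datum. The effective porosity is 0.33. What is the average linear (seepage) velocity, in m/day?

Convert K: 0.0257 cm/s × 864 = 22.20 m/day.
Hydraulic gradient i = (54.81 − 27.07) / 2070 = 27.74 / 2070 = 0.01340.
Darcy flux q = K · i = 22.20 × 0.01340 = 0.2976 m/day.
Seepage velocity v = q / n_e = 0.2976 / 0.33 = 0.9017 m/day.

0.902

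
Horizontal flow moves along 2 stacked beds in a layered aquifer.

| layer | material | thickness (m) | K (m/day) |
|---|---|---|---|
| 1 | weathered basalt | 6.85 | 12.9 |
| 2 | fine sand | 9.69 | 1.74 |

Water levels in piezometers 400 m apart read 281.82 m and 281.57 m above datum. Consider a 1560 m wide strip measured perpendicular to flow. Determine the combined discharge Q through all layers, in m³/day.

103

Flow is parallel to layering, so each bed carries its own Darcy discharge and the transmissivities add.
Σ(K_i·b_i) = 12.9×6.85 + 1.74×9.69 = 105.2 m²/day.
Hydraulic gradient i = (281.82 − 281.57) / 400 = 0.25 / 400 = 0.0006250.
Q = Σ(K_i·b_i) · W · i = 105.2 × 1560 × 0.0006250 = 102.6 m³/day.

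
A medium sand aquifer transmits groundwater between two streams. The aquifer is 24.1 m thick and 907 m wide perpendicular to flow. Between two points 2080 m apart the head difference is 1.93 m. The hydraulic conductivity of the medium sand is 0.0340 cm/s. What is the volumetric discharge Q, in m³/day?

Convert K: 0.0340 cm/s × 864 = 29.38 m/day.
Cross-sectional area A = 907 × 24.1 = 21859 m².
Hydraulic gradient i = Δh / L = 1.93 / 2080 = 0.0009279.
Darcy's law: Q = K · A · i = 29.38 × 21859 × 0.0009279 = 595.8 m³/day.

596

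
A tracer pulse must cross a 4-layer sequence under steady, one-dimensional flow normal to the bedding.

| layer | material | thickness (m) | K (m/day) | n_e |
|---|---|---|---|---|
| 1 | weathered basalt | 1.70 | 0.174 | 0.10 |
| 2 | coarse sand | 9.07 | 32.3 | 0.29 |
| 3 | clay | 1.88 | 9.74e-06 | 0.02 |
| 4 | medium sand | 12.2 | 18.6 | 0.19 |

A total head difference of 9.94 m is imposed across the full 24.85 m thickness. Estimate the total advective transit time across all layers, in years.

274

With flow normal to the layers, continuity requires the same specific discharge q through every layer.
Σ(b_i/K_i) = 1.70/0.174 + 9.07/32.3 + 1.88/9.74e-06 + 12.2/18.6 = 1.930e+05 d.
q = Δh / Σ(b_i/K_i) = 9.94 / 1.930e+05 = 5.149e-05 m/day.
In each layer the seepage velocity is v_i = q/n_i, so the layer transit time is t_i = b_i·n_i / q:
  layer 1 (weathered basalt): t_1 = 1.70 × 0.10 / 5.149e-05 = 3301 d
  layer 2 (coarse sand): t_2 = 9.07 × 0.29 / 5.149e-05 = 51079 d
  layer 3 (clay): t_3 = 1.88 × 0.02 / 5.149e-05 = 730.2 d
  layer 4 (medium sand): t_4 = 12.2 × 0.19 / 5.149e-05 = 45014 d
Total t = Σ t_i = 1.001e+05 days = 274.1 years.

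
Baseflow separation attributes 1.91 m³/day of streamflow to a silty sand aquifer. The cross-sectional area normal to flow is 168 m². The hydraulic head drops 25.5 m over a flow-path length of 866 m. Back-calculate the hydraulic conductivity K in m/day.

0.386

Hydraulic gradient i = Δh / L = 25.5 / 866 = 0.02945.
From Q = K·A·i, K = Q / (A·i) = 1.91 / (168.0 × 0.02945) = 0.3861 m/day.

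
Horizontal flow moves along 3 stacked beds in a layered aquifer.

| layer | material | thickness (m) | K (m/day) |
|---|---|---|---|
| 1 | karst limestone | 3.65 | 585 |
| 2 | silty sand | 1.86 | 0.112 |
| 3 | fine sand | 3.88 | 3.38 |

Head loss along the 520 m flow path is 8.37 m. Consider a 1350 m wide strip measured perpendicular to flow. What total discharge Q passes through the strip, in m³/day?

Flow is parallel to layering, so each bed carries its own Darcy discharge and the transmissivities add.
Σ(K_i·b_i) = 585×3.65 + 0.112×1.86 + 3.38×3.88 = 2149 m²/day.
Hydraulic gradient i = Δh / L = 8.37 / 520 = 0.01610.
Q = Σ(K_i·b_i) · W · i = 2149 × 1350 × 0.01610 = 46688 m³/day.

46700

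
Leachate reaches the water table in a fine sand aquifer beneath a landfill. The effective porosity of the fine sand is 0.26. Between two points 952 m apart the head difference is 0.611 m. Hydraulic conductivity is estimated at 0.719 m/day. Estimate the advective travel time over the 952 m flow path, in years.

1470

Hydraulic gradient i = Δh / L = 0.611 / 952 = 0.0006418.
Darcy flux q = K · i = 0.7190 × 0.0006418 = 0.0004615 m/day.
Seepage velocity v = q / n_e = 0.0004615 / 0.26 = 0.001775 m/day.
Travel time t = L / v = 952 / 0.001775 = 5.364e+05 days = 1469 years.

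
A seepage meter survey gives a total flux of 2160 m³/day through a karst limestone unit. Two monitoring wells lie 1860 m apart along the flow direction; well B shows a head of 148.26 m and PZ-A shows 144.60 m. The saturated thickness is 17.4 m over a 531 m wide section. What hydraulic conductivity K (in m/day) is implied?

Cross-sectional area A = 531 × 17.4 = 9239 m².
Hydraulic gradient i = (148.26 − 144.60) / 1860 = 3.66 / 1860 = 0.001968.
From Q = K·A·i, K = Q / (A·i) = 2160 / (9239 × 0.001968) = 118.8 m/day.

119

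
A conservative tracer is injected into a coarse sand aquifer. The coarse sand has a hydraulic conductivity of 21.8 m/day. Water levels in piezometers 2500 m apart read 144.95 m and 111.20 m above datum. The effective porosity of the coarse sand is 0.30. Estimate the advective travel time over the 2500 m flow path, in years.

Hydraulic gradient i = (144.95 − 111.20) / 2500 = 33.75 / 2500 = 0.01350.
Darcy flux q = K · i = 21.80 × 0.01350 = 0.2943 m/day.
Seepage velocity v = q / n_e = 0.2943 / 0.30 = 0.9810 m/day.
Travel time t = L / v = 2500 / 0.9810 = 2548 days = 6.977 years.

6.98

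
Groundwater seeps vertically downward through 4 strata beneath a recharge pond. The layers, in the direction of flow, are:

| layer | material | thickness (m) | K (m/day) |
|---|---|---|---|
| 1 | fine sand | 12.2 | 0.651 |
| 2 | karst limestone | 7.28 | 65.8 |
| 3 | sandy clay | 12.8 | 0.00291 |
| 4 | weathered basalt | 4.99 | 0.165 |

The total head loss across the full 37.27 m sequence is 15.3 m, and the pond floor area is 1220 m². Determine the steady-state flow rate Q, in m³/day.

Flow is perpendicular to layering, so the layers act in series and the equivalent K is the thickness-weighted harmonic mean.
Total thickness L = 12.2 + 7.28 + 12.8 + 4.99 = 37.27 m.
Σ(b_i/K_i) = 12.2/0.651 + 7.28/65.8 + 12.8/0.00291 + 4.99/0.165 = 4448 d.
K_eq = L / Σ(b_i/K_i) = 37.27 / 4448 = 0.008380 m/day.
Q = K_eq · A · (Δh/L) = 0.008380 × 1220 × (15.3/37.27) = 4.197 m³/day.

4.20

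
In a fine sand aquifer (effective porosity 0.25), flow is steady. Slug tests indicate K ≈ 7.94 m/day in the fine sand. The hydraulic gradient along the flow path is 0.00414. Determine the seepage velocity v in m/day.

0.131

Hydraulic gradient i = 0.00414.
Darcy flux q = K · i = 7.940 × 0.004140 = 0.03287 m/day.
Seepage velocity v = q / n_e = 0.03287 / 0.25 = 0.1315 m/day.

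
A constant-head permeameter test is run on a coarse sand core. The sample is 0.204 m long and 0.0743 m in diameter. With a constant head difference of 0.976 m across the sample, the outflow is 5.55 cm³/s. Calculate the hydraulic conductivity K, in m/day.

23.1

Cross-sectional area A = π·(d/2)² = π × (0.0743/2)² = 0.004336 m².
Convert discharge: 5.55 cm³/s = 5.550e-06 m³/s.
Darcy's law rearranged: K = Q·L / (A·Δh) = 5.550e-06 × 0.204 / (0.004336 × 0.976) = 0.0002676 m/s = 23.12 m/day.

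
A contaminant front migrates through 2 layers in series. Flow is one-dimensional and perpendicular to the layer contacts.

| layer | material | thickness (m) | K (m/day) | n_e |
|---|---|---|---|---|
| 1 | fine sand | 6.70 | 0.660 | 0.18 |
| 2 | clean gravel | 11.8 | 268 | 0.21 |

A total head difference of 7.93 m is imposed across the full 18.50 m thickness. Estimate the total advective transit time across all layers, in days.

4.74

With flow normal to the layers, continuity requires the same specific discharge q through every layer.
Σ(b_i/K_i) = 6.70/0.660 + 11.8/268 = 10.20 d.
q = Δh / Σ(b_i/K_i) = 7.93 / 10.20 = 0.7778 m/day.
In each layer the seepage velocity is v_i = q/n_i, so the layer transit time is t_i = b_i·n_i / q:
  layer 1 (fine sand): t_1 = 6.70 × 0.18 / 0.7778 = 1.551 d
  layer 2 (clean gravel): t_2 = 11.8 × 0.21 / 0.7778 = 3.186 d
Total t = Σ t_i = 4.736 days.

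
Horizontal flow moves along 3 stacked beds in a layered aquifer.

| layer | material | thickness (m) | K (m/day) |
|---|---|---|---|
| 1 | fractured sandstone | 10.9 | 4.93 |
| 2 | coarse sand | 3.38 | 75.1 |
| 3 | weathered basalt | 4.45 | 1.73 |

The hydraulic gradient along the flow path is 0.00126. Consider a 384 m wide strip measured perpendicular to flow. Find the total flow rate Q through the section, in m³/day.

Flow is parallel to layering, so each bed carries its own Darcy discharge and the transmissivities add.
Σ(K_i·b_i) = 4.93×10.9 + 75.1×3.38 + 1.73×4.45 = 315.3 m²/day.
Hydraulic gradient i = 0.00126.
Q = Σ(K_i·b_i) · W · i = 315.3 × 384 × 0.001260 = 152.5 m³/day.

153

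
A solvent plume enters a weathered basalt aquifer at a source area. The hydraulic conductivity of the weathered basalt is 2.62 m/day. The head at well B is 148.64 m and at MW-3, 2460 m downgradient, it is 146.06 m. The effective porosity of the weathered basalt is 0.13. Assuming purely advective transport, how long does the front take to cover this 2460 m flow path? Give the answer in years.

Hydraulic gradient i = (148.64 − 146.06) / 2460 = 2.58 / 2460 = 0.001049.
Darcy flux q = K · i = 2.620 × 0.001049 = 0.002748 m/day.
Seepage velocity v = q / n_e = 0.002748 / 0.13 = 0.02114 m/day.
Travel time t = L / v = 2460 / 0.02114 = 1.164e+05 days = 318.6 years.

319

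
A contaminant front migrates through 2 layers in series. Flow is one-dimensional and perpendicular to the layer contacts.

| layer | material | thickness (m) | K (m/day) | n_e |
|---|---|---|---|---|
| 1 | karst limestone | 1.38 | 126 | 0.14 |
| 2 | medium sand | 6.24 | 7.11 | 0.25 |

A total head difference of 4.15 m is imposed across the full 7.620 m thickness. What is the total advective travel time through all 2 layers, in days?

With flow normal to the layers, continuity requires the same specific discharge q through every layer.
Σ(b_i/K_i) = 1.38/126 + 6.24/7.11 = 0.8886 d.
q = Δh / Σ(b_i/K_i) = 4.15 / 0.8886 = 4.670 m/day.
In each layer the seepage velocity is v_i = q/n_i, so the layer transit time is t_i = b_i·n_i / q:
  layer 1 (karst limestone): t_1 = 1.38 × 0.14 / 4.670 = 0.04137 d
  layer 2 (medium sand): t_2 = 6.24 × 0.25 / 4.670 = 0.3340 d
Total t = Σ t_i = 0.3754 days.

0.375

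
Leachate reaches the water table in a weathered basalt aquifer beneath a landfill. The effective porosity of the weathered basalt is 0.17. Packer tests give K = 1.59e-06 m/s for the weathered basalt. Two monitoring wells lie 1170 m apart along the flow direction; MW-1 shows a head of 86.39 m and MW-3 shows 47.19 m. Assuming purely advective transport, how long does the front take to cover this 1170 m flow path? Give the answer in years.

118

Convert K: 1.59e-06 m/s × 86400 = 0.1374 m/day.
Hydraulic gradient i = (86.39 − 47.19) / 1170 = 39.2 / 1170 = 0.03350.
Darcy flux q = K · i = 0.1374 × 0.03350 = 0.004603 m/day.
Seepage velocity v = q / n_e = 0.004603 / 0.17 = 0.02707 m/day.
Travel time t = L / v = 1170 / 0.02707 = 43214 days = 118.3 years.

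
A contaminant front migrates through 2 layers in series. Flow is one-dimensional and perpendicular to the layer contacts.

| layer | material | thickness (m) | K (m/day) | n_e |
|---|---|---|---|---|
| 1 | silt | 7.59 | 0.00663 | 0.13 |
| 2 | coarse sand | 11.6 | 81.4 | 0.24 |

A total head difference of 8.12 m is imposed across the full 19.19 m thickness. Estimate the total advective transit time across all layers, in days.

With flow normal to the layers, continuity requires the same specific discharge q through every layer.
Σ(b_i/K_i) = 7.59/0.00663 + 11.6/81.4 = 1145 d.
q = Δh / Σ(b_i/K_i) = 8.12 / 1145 = 0.007092 m/day.
In each layer the seepage velocity is v_i = q/n_i, so the layer transit time is t_i = b_i·n_i / q:
  layer 1 (silt): t_1 = 7.59 × 0.13 / 0.007092 = 139.1 d
  layer 2 (coarse sand): t_2 = 11.6 × 0.24 / 0.007092 = 392.6 d
Total t = Σ t_i = 531.7 days.

532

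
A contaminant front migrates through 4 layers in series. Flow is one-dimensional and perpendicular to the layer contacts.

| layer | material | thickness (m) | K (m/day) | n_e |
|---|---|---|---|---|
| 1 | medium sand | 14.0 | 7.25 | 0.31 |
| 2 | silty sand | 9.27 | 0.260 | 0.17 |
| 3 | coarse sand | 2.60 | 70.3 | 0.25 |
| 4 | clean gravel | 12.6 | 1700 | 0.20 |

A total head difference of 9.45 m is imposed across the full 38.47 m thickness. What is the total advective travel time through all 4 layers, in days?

With flow normal to the layers, continuity requires the same specific discharge q through every layer.
Σ(b_i/K_i) = 14.0/7.25 + 9.27/0.260 + 2.60/70.3 + 12.6/1700 = 37.63 d.
q = Δh / Σ(b_i/K_i) = 9.45 / 37.63 = 0.2511 m/day.
In each layer the seepage velocity is v_i = q/n_i, so the layer transit time is t_i = b_i·n_i / q:
  layer 1 (medium sand): t_1 = 14.0 × 0.31 / 0.2511 = 17.28 d
  layer 2 (silty sand): t_2 = 9.27 × 0.17 / 0.2511 = 6.275 d
  layer 3 (coarse sand): t_3 = 2.60 × 0.25 / 0.2511 = 2.588 d
  layer 4 (clean gravel): t_4 = 12.6 × 0.20 / 0.2511 = 10.03 d
Total t = Σ t_i = 36.18 days.

36.2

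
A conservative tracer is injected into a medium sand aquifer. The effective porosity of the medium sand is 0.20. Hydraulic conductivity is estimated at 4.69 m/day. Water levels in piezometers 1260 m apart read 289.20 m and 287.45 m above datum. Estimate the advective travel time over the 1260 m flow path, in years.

Hydraulic gradient i = (289.20 − 287.45) / 1260 = 1.75 / 1260 = 0.001389.
Darcy flux q = K · i = 4.690 × 0.001389 = 0.006514 m/day.
Seepage velocity v = q / n_e = 0.006514 / 0.20 = 0.03257 m/day.
Travel time t = L / v = 1260 / 0.03257 = 38687 days = 105.9 years.

106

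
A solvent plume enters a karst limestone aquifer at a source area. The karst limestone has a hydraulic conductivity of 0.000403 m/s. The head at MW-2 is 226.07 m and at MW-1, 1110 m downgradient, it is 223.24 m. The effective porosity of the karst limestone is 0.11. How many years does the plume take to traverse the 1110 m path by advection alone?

3.77

Convert K: 0.000403 m/s × 86400 = 34.82 m/day.
Hydraulic gradient i = (226.07 − 223.24) / 1110 = 2.83 / 1110 = 0.002550.
Darcy flux q = K · i = 34.82 × 0.002550 = 0.08877 m/day.
Seepage velocity v = q / n_e = 0.08877 / 0.11 = 0.8070 m/day.
Travel time t = L / v = 1110 / 0.8070 = 1375 days = 3.766 years.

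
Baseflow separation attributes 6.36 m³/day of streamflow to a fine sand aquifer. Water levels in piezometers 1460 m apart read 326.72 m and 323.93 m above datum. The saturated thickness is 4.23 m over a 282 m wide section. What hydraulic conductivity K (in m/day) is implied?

Cross-sectional area A = 282 × 4.23 = 1193 m².
Hydraulic gradient i = (326.72 − 323.93) / 1460 = 2.79 / 1460 = 0.001911.
From Q = K·A·i, K = Q / (A·i) = 6.36 / (1193 × 0.001911) = 2.790 m/day.

2.79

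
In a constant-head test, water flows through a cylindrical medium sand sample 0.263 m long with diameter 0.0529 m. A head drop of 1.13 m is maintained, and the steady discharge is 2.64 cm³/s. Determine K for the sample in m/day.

24.2

Cross-sectional area A = π·(d/2)² = π × (0.0529/2)² = 0.002198 m².
Convert discharge: 2.64 cm³/s = 2.640e-06 m³/s.
Darcy's law rearranged: K = Q·L / (A·Δh) = 2.640e-06 × 0.263 / (0.002198 × 1.13) = 0.0002796 m/s = 24.15 m/day.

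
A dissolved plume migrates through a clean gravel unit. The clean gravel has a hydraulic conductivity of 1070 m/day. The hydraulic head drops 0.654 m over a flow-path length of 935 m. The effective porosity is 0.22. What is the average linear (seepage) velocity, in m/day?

Hydraulic gradient i = Δh / L = 0.654 / 935 = 0.0006995.
Darcy flux q = K · i = 1070 × 0.0006995 = 0.7484 m/day.
Seepage velocity v = q / n_e = 0.7484 / 0.22 = 3.402 m/day.

3.40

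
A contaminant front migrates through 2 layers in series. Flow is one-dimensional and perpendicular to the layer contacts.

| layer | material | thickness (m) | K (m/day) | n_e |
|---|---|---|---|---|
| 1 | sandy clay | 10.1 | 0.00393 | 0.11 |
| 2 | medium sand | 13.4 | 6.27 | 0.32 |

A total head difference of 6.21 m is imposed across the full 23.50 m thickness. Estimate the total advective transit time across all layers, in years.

6.12

With flow normal to the layers, continuity requires the same specific discharge q through every layer.
Σ(b_i/K_i) = 10.1/0.00393 + 13.4/6.27 = 2572 d.
q = Δh / Σ(b_i/K_i) = 6.21 / 2572 = 0.002414 m/day.
In each layer the seepage velocity is v_i = q/n_i, so the layer transit time is t_i = b_i·n_i / q:
  layer 1 (sandy clay): t_1 = 10.1 × 0.11 / 0.002414 = 460.2 d
  layer 2 (medium sand): t_2 = 13.4 × 0.32 / 0.002414 = 1776 d
Total t = Σ t_i = 2236 days = 6.122 years.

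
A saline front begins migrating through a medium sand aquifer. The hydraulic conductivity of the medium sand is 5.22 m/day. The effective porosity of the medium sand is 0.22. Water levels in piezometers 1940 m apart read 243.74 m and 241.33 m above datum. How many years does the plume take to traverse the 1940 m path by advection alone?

180

Hydraulic gradient i = (243.74 − 241.33) / 1940 = 2.41 / 1940 = 0.001242.
Darcy flux q = K · i = 5.220 × 0.001242 = 0.006485 m/day.
Seepage velocity v = q / n_e = 0.006485 / 0.22 = 0.02948 m/day.
Travel time t = L / v = 1940 / 0.02948 = 65817 days = 180.2 years.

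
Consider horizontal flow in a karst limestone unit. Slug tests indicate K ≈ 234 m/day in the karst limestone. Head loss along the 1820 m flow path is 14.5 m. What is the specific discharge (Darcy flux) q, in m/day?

1.86

Hydraulic gradient i = Δh / L = 14.5 / 1820 = 0.007967.
Specific discharge q = K · i = 234.0 × 0.007967 = 1.864 m/day.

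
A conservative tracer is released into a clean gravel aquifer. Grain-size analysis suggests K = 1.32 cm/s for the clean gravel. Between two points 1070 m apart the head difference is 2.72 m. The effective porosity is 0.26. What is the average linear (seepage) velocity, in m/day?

11.2

Convert K: 1.32 cm/s × 864 = 1140 m/day.
Hydraulic gradient i = Δh / L = 2.72 / 1070 = 0.002542.
Darcy flux q = K · i = 1140 × 0.002542 = 2.899 m/day.
Seepage velocity v = q / n_e = 2.899 / 0.26 = 11.15 m/day.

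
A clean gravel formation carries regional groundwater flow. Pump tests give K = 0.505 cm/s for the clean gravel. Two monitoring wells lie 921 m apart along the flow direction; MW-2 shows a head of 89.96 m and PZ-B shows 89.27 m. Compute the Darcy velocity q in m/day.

0.327

Convert K: 0.505 cm/s × 864 = 436.3 m/day.
Hydraulic gradient i = (89.96 − 89.27) / 921 = 0.69 / 921 = 0.0007492.
Specific discharge q = K · i = 436.3 × 0.0007492 = 0.3269 m/day.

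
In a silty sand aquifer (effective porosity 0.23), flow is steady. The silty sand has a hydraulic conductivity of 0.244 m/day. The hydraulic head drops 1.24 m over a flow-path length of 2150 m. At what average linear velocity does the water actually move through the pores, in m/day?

Hydraulic gradient i = Δh / L = 1.24 / 2150 = 0.0005767.
Darcy flux q = K · i = 0.2440 × 0.0005767 = 0.0001407 m/day.
Seepage velocity v = q / n_e = 0.0001407 / 0.23 = 0.0006119 m/day.

0.000612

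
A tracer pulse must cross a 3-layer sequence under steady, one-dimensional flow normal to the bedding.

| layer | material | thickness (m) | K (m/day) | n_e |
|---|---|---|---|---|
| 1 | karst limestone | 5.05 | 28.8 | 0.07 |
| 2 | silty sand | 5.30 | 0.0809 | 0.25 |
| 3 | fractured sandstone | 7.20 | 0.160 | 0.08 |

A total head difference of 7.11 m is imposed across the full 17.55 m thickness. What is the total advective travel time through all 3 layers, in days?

35.1

With flow normal to the layers, continuity requires the same specific discharge q through every layer.
Σ(b_i/K_i) = 5.05/28.8 + 5.30/0.0809 + 7.20/0.160 = 110.7 d.
q = Δh / Σ(b_i/K_i) = 7.11 / 110.7 = 0.06423 m/day.
In each layer the seepage velocity is v_i = q/n_i, so the layer transit time is t_i = b_i·n_i / q:
  layer 1 (karst limestone): t_1 = 5.05 × 0.07 / 0.06423 = 5.503 d
  layer 2 (silty sand): t_2 = 5.30 × 0.25 / 0.06423 = 20.63 d
  layer 3 (fractured sandstone): t_3 = 7.20 × 0.08 / 0.06423 = 8.967 d
Total t = Σ t_i = 35.10 days.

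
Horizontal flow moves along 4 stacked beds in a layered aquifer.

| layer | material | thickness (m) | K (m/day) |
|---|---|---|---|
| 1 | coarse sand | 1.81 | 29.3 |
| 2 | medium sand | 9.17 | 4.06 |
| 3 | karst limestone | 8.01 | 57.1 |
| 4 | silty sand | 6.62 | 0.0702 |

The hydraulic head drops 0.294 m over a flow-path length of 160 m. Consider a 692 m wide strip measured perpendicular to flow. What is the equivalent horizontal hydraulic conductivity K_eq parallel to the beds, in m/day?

21.4

Flow is parallel to layering, so each bed carries its own Darcy discharge and the transmissivities add.
Σ(K_i·b_i) = 29.3×1.81 + 4.06×9.17 + 57.1×8.01 + 0.0702×6.62 = 548.1 m²/day.
Total thickness b = 25.61 m, so K_eq = Σ(K_i·b_i)/b = 21.40 m/day.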